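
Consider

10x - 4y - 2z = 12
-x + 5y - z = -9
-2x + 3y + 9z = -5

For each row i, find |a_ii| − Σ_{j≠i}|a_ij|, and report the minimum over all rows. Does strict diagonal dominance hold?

row 1: |10| − (4+2) = 4
row 2: |5| − (1+1) = 3
row 3: |9| − (2+3) = 4
minimum over rows = 3 → strictly diagonally dominant (convergence guaranteed)

3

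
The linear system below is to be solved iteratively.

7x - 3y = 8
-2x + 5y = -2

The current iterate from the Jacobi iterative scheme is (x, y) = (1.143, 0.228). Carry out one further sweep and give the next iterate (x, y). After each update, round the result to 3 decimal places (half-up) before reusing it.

One sweep:
  x = (8 - (-3)·0.228) / (7) = 1.241
  y = (-2 - (-2)·1.143) / (5) = 0.057

(1.241, 0.057)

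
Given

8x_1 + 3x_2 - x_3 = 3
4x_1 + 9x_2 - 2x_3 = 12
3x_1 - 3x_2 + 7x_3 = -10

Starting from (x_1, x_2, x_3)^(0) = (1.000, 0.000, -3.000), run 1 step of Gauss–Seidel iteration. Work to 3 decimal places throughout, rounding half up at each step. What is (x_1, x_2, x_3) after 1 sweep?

Iteration 1:
  x_1 = (3 - (3)·0.000 - (-1)·-3.000) / (8) = 0.000
  x_2 = (12 - (4)·0.000 - (-2)·-3.000) / (9) = 0.667
  x_3 = (-10 - (3)·0.000 - (-3)·0.667) / (7) = -1.143

(0.000, 0.667, -1.143)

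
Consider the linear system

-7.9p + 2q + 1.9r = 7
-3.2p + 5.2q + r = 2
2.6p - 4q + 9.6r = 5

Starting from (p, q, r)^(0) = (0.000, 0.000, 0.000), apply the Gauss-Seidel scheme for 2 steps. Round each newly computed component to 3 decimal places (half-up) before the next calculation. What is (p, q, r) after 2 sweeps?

(-0.760, -0.217, 0.636)

Iteration 1:
  p = (7 - (2)·0.000 - (1.9)·0.000) / (-7.9) = -0.886
  q = (2 - (-3.2)·-0.886 - (1)·0.000) / (5.2) = -0.161
  r = (5 - (2.6)·-0.886 - (-4)·-0.161) / (9.6) = 0.694
Iteration 2:
  p = (7 - (2)·-0.161 - (1.9)·0.694) / (-7.9) = -0.760
  q = (2 - (-3.2)·-0.760 - (1)·0.694) / (5.2) = -0.217
  r = (5 - (2.6)·-0.760 - (-4)·-0.217) / (9.6) = 0.636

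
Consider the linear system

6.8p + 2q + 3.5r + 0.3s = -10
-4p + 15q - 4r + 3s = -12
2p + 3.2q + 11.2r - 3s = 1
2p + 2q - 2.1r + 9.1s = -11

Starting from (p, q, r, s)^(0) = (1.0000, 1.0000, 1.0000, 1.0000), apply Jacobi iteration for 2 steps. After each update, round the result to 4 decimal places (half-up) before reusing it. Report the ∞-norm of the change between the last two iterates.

Iteration 1:
  p = (-10 - (2)·1.0000 - (3.5)·1.0000 - (0.3)·1.0000) / (6.8) = -2.3235
  q = (-12 - (-4)·1.0000 - (-4)·1.0000 - (3)·1.0000) / (15) = -0.4667
  r = (1 - (2)·1.0000 - (3.2)·1.0000 - (-3)·1.0000) / (11.2) = -0.1071
  s = (-11 - (2)·1.0000 - (2)·1.0000 - (-2.1)·1.0000) / (9.1) = -1.4176
Iteration 2:
  p = (-10 - (2)·-0.4667 - (3.5)·-0.1071 - (0.3)·-1.4176) / (6.8) = -1.2157
  q = (-12 - (-4)·-2.3235 - (-4)·-0.1071 - (3)·-1.4176) / (15) = -1.1646
  r = (1 - (2)·-2.3235 - (3.2)·-0.4667 - (-3)·-1.4176) / (11.2) = 0.2578
  s = (-11 - (2)·-2.3235 - (2)·-0.4667 - (-2.1)·-0.1071) / (9.1) = -0.6203
Change: (1.1078, -0.6979, 0.3649, 0.7973) → max |·| = 1.1078

1.1078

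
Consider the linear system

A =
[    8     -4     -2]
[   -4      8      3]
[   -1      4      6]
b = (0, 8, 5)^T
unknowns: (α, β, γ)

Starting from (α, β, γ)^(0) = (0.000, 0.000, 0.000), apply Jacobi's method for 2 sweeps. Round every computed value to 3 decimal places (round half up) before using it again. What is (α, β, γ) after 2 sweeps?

(0.708, 0.688, 0.167)

Iteration 1:
  α = (0 - (-4)·0.000 - (-2)·0.000) / (8) = 0.000
  β = (8 - (-4)·0.000 - (3)·0.000) / (8) = 1.000
  γ = (5 - (-1)·0.000 - (4)·0.000) / (6) = 0.833
Iteration 2:
  α = (0 - (-4)·1.000 - (-2)·0.833) / (8) = 0.708
  β = (8 - (-4)·0.000 - (3)·0.833) / (8) = 0.688
  γ = (5 - (-1)·0.000 - (4)·1.000) / (6) = 0.167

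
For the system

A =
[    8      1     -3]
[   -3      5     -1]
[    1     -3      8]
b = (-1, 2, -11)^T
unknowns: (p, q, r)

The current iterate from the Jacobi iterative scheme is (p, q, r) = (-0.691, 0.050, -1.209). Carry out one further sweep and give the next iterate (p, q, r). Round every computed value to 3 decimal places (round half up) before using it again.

(-0.585, -0.256, -1.270)

One sweep:
  p = (-1 - (1)·0.050 - (-3)·-1.209) / (8) = -0.585
  q = (2 - (-3)·-0.691 - (-1)·-1.209) / (5) = -0.256
  r = (-11 - (1)·-0.691 - (-3)·0.050) / (8) = -1.270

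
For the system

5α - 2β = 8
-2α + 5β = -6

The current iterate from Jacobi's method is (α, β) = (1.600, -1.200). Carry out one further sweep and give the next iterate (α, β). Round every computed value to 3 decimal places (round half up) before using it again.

One sweep:
  α = (8 - (-2)·-1.200) / (5) = 1.120
  β = (-6 - (-2)·1.600) / (5) = -0.560

(1.120, -0.560)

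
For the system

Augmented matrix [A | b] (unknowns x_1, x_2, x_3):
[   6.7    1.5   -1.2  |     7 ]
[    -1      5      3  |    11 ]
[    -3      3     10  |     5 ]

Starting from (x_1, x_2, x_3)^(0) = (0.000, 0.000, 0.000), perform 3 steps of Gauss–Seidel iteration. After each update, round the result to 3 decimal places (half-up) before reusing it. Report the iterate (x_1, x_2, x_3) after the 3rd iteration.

(0.538, 2.318, -0.034)

Iteration 1:
  x_1 = (7 - (1.5)·0.000 - (-1.2)·0.000) / (6.7) = 1.045
  x_2 = (11 - (-1)·1.045 - (3)·0.000) / (5) = 2.409
  x_3 = (5 - (-3)·1.045 - (3)·2.409) / (10) = 0.091
Iteration 2:
  x_1 = (7 - (1.5)·2.409 - (-1.2)·0.091) / (6.7) = 0.522
  x_2 = (11 - (-1)·0.522 - (3)·0.091) / (5) = 2.250
  x_3 = (5 - (-3)·0.522 - (3)·2.250) / (10) = -0.018
Iteration 3:
  x_1 = (7 - (1.5)·2.250 - (-1.2)·-0.018) / (6.7) = 0.538
  x_2 = (11 - (-1)·0.538 - (3)·-0.018) / (5) = 2.318
  x_3 = (5 - (-3)·0.538 - (3)·2.318) / (10) = -0.034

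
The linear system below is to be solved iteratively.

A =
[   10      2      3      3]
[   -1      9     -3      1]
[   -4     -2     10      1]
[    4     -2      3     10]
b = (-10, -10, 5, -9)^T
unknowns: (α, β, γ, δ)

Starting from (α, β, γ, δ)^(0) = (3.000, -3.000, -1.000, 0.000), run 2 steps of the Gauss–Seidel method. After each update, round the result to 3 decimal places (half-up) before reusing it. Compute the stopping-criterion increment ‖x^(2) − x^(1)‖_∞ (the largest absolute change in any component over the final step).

0.490

Iteration 1:
  α = (-10 - (2)·-3.000 - (3)·-1.000 - (3)·0.000) / (10) = -0.100
  β = (-10 - (-1)·-0.100 - (-3)·-1.000 - (1)·0.000) / (9) = -1.456
  γ = (5 - (-4)·-0.100 - (-2)·-1.456 - (1)·0.000) / (10) = 0.169
  δ = (-9 - (4)·-0.100 - (-2)·-1.456 - (3)·0.169) / (10) = -1.202
Iteration 2:
  α = (-10 - (2)·-1.456 - (3)·0.169 - (3)·-1.202) / (10) = -0.399
  β = (-10 - (-1)·-0.399 - (-3)·0.169 - (1)·-1.202) / (9) = -0.966
  γ = (5 - (-4)·-0.399 - (-2)·-0.966 - (1)·-1.202) / (10) = 0.267
  δ = (-9 - (4)·-0.399 - (-2)·-0.966 - (3)·0.267) / (10) = -1.014
Change: (-0.299, 0.490, 0.098, 0.188) → max |·| = 0.490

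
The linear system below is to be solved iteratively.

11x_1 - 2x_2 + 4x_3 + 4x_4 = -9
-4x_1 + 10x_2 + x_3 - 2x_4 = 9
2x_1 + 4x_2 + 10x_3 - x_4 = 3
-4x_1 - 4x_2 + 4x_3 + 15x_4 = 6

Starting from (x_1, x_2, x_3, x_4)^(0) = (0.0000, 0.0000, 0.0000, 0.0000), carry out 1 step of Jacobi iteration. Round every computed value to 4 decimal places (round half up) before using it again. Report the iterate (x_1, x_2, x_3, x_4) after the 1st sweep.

Iteration 1:
  x_1 = (-9 - (-2)·0.0000 - (4)·0.0000 - (4)·0.0000) / (11) = -0.8182
  x_2 = (9 - (-4)·0.0000 - (1)·0.0000 - (-2)·0.0000) / (10) = 0.9000
  x_3 = (3 - (2)·0.0000 - (4)·0.0000 - (-1)·0.0000) / (10) = 0.3000
  x_4 = (6 - (-4)·0.0000 - (-4)·0.0000 - (4)·0.0000) / (15) = 0.4000

(-0.8182, 0.9000, 0.3000, 0.4000)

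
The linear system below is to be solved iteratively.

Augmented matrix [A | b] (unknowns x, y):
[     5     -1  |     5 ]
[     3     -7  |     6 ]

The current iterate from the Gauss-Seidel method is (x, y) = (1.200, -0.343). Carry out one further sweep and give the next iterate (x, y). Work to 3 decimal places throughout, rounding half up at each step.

(0.931, -0.458)

One sweep:
  x = (5 - (-1)·-0.343) / (5) = 0.931
  y = (6 - (3)·0.931) / (-7) = -0.458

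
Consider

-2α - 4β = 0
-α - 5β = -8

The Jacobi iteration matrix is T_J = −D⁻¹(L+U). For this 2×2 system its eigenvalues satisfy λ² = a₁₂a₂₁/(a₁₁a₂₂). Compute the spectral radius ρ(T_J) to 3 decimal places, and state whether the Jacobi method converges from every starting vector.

a₁₂a₂₁/(a₁₁a₂₂) = (-4)·(-1) / ((-2)·(-5)) = 0.400000
ρ = √|0.400000| = √0.400000 = 0.632
ρ < 1, so Jacobi converges

0.632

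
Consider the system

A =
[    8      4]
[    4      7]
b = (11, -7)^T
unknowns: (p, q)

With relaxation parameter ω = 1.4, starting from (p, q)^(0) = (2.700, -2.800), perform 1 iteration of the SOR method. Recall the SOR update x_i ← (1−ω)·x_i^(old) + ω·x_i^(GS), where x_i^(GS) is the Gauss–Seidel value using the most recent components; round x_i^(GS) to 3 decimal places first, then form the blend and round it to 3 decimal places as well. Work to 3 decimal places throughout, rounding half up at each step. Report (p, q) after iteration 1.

(2.805, -2.524)

Iteration 1:
  p: GS value = (11 - (4)·-2.800) / (8) = 2.775;  p ← (1−ω)·2.700 + ω·2.775 = 2.805
  q: GS value = (-7 - (4)·2.805) / (7) = -2.603;  q ← (1−ω)·-2.800 + ω·-2.603 = -2.524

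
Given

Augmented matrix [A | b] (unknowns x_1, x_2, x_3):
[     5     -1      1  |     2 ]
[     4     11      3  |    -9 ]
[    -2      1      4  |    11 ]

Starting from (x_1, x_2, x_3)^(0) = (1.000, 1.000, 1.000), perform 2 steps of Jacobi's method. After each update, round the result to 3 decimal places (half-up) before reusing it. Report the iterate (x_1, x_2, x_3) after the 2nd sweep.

Iteration 1:
  x_1 = (2 - (-1)·1.000 - (1)·1.000) / (5) = 0.400
  x_2 = (-9 - (4)·1.000 - (3)·1.000) / (11) = -1.455
  x_3 = (11 - (-2)·1.000 - (1)·1.000) / (4) = 3.000
Iteration 2:
  x_1 = (2 - (-1)·-1.455 - (1)·3.000) / (5) = -0.491
  x_2 = (-9 - (4)·0.400 - (3)·3.000) / (11) = -1.782
  x_3 = (11 - (-2)·0.400 - (1)·-1.455) / (4) = 3.314

(-0.491, -1.782, 3.314)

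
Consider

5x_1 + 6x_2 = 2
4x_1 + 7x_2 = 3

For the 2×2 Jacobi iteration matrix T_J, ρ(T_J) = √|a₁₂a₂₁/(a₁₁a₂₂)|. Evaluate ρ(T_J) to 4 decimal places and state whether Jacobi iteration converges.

a₁₂a₂₁/(a₁₁a₂₂) = (6)·(4) / ((5)·(7)) = 0.685714
ρ = √|0.685714| = √0.685714 = 0.8281
ρ < 1, so Jacobi converges

0.8281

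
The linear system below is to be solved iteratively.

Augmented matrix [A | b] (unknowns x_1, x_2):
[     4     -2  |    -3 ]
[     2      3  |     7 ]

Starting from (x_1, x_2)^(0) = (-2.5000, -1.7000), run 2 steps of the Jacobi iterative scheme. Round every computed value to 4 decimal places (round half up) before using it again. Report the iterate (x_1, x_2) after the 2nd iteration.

Iteration 1:
  x_1 = (-3 - (-2)·-1.7000) / (4) = -1.6000
  x_2 = (7 - (2)·-2.5000) / (3) = 4.0000
Iteration 2:
  x_1 = (-3 - (-2)·4.0000) / (4) = 1.2500
  x_2 = (7 - (2)·-1.6000) / (3) = 3.4000

(1.2500, 3.4000)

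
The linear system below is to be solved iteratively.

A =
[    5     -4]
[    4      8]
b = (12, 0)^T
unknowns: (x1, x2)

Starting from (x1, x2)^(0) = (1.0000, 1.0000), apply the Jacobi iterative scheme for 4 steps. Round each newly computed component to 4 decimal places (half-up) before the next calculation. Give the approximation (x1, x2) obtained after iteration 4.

Iteration 1:
  x1 = (12 - (-4)·1.0000) / (5) = 3.2000
  x2 = (0 - (4)·1.0000) / (8) = -0.5000
Iteration 2:
  x1 = (12 - (-4)·-0.5000) / (5) = 2.0000
  x2 = (0 - (4)·3.2000) / (8) = -1.6000
Iteration 3:
  x1 = (12 - (-4)·-1.6000) / (5) = 1.1200
  x2 = (0 - (4)·2.0000) / (8) = -1.0000
Iteration 4:
  x1 = (12 - (-4)·-1.0000) / (5) = 1.6000
  x2 = (0 - (4)·1.1200) / (8) = -0.5600

(1.6000, -0.5600)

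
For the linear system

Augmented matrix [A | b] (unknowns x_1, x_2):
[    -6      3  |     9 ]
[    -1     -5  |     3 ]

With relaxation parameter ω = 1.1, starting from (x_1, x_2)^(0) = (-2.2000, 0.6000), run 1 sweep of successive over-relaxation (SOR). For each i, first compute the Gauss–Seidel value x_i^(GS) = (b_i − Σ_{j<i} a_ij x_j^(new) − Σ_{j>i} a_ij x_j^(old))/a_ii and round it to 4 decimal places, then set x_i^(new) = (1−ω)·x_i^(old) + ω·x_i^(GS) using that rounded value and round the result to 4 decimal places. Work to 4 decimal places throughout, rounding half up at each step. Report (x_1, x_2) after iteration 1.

Iteration 1:
  x_1: GS value = (9 - (3)·0.6000) / (-6) = -1.2000;  x_1 ← (1−ω)·-2.2000 + ω·-1.2000 = -1.1000
  x_2: GS value = (3 - (-1)·-1.1000) / (-5) = -0.3800;  x_2 ← (1−ω)·0.6000 + ω·-0.3800 = -0.4780

(-1.1000, -0.4780)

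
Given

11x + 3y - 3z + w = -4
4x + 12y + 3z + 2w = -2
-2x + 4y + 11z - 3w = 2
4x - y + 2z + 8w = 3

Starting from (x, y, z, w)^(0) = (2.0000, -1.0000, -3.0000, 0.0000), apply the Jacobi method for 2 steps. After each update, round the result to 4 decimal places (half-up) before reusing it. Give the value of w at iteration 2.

0.5919

Iteration 1:
  x = (-4 - (3)·-1.0000 - (-3)·-3.0000 - (1)·0.0000) / (11) = -0.9091
  y = (-2 - (4)·2.0000 - (3)·-3.0000 - (2)·0.0000) / (12) = -0.0833
  z = (2 - (-2)·2.0000 - (4)·-1.0000 - (-3)·0.0000) / (11) = 0.9091
  w = (3 - (4)·2.0000 - (-1)·-1.0000 - (2)·-3.0000) / (8) = 0.0000
Iteration 2:
  x = (-4 - (3)·-0.0833 - (-3)·0.9091 - (1)·0.0000) / (11) = -0.0930
  y = (-2 - (4)·-0.9091 - (3)·0.9091 - (2)·0.0000) / (12) = -0.0909
  z = (2 - (-2)·-0.9091 - (4)·-0.0833 - (-3)·0.0000) / (11) = 0.0468
  w = (3 - (4)·-0.9091 - (-1)·-0.0833 - (2)·0.9091) / (8) = 0.5919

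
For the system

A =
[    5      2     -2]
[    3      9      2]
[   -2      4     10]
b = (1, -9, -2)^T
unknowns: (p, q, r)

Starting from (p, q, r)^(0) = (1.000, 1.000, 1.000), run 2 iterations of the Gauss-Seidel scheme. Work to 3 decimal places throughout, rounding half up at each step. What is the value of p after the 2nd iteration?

Iteration 1:
  p = (1 - (2)·1.000 - (-2)·1.000) / (5) = 0.200
  q = (-9 - (3)·0.200 - (2)·1.000) / (9) = -1.289
  r = (-2 - (-2)·0.200 - (4)·-1.289) / (10) = 0.356
Iteration 2:
  p = (1 - (2)·-1.289 - (-2)·0.356) / (5) = 0.858
  q = (-9 - (3)·0.858 - (2)·0.356) / (9) = -1.365
  r = (-2 - (-2)·0.858 - (4)·-1.365) / (10) = 0.518

0.858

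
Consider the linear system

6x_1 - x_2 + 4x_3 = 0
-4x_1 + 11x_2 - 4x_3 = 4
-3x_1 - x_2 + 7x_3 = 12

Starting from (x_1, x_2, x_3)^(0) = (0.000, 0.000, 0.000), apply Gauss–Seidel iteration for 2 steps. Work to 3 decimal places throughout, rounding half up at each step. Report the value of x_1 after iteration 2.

-1.117

Iteration 1:
  x_1 = (0 - (-1)·0.000 - (4)·0.000) / (6) = 0.000
  x_2 = (4 - (-4)·0.000 - (-4)·0.000) / (11) = 0.364
  x_3 = (12 - (-3)·0.000 - (-1)·0.364) / (7) = 1.766
Iteration 2:
  x_1 = (0 - (-1)·0.364 - (4)·1.766) / (6) = -1.117
  x_2 = (4 - (-4)·-1.117 - (-4)·1.766) / (11) = 0.600
  x_3 = (12 - (-3)·-1.117 - (-1)·0.600) / (7) = 1.321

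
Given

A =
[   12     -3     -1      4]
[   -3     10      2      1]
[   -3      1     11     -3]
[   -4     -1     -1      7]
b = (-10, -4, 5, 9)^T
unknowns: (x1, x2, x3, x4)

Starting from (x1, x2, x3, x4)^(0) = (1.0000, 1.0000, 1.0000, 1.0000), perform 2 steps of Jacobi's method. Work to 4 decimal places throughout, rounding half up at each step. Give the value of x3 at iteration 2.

0.8481

Iteration 1:
  x1 = (-10 - (-3)·1.0000 - (-1)·1.0000 - (4)·1.0000) / (12) = -0.8333
  x2 = (-4 - (-3)·1.0000 - (2)·1.0000 - (1)·1.0000) / (10) = -0.4000
  x3 = (5 - (-3)·1.0000 - (1)·1.0000 - (-3)·1.0000) / (11) = 0.9091
  x4 = (9 - (-4)·1.0000 - (-1)·1.0000 - (-1)·1.0000) / (7) = 2.1429
Iteration 2:
  x1 = (-10 - (-3)·-0.4000 - (-1)·0.9091 - (4)·2.1429) / (12) = -1.5719
  x2 = (-4 - (-3)·-0.8333 - (2)·0.9091 - (1)·2.1429) / (10) = -1.0461
  x3 = (5 - (-3)·-0.8333 - (1)·-0.4000 - (-3)·2.1429) / (11) = 0.8481
  x4 = (9 - (-4)·-0.8333 - (-1)·-0.4000 - (-1)·0.9091) / (7) = 0.8823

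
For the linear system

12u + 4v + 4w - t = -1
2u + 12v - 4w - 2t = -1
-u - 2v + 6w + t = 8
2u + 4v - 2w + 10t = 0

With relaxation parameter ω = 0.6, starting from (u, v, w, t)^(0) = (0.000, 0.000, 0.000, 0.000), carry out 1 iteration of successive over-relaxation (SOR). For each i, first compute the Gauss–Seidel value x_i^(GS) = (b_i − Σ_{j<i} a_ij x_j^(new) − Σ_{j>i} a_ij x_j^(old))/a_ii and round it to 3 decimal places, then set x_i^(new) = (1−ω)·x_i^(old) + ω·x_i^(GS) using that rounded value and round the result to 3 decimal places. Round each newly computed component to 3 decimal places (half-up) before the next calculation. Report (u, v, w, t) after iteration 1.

(-0.050, -0.045, 0.786, 0.111)

Iteration 1:
  u: GS value = (-1 - (4)·0.000 - (4)·0.000 - (-1)·0.000) / (12) = -0.083;  u ← (1−ω)·0.000 + ω·-0.083 = -0.050
  v: GS value = (-1 - (2)·-0.050 - (-4)·0.000 - (-2)·0.000) / (12) = -0.075;  v ← (1−ω)·0.000 + ω·-0.075 = -0.045
  w: GS value = (8 - (-1)·-0.050 - (-2)·-0.045 - (1)·0.000) / (6) = 1.310;  w ← (1−ω)·0.000 + ω·1.310 = 0.786
  t: GS value = (0 - (2)·-0.050 - (4)·-0.045 - (-2)·0.786) / (10) = 0.185;  t ← (1−ω)·0.000 + ω·0.185 = 0.111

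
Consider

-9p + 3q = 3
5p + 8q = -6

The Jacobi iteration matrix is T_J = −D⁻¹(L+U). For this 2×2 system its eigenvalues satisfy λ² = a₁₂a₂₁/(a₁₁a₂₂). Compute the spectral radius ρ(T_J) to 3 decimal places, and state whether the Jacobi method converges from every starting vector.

a₁₂a₂₁/(a₁₁a₂₂) = (3)·(5) / ((-9)·(8)) = -0.208333
ρ = √|-0.208333| = √0.208333 = 0.456
ρ < 1, so Jacobi converges

0.456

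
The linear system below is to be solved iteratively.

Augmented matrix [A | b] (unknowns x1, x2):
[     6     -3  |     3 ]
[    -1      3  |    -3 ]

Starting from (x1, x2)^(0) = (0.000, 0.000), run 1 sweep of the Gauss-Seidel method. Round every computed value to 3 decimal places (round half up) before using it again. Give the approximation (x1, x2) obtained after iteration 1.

(0.500, -0.833)

Iteration 1:
  x1 = (3 - (-3)·0.000) / (6) = 0.500
  x2 = (-3 - (-1)·0.500) / (3) = -0.833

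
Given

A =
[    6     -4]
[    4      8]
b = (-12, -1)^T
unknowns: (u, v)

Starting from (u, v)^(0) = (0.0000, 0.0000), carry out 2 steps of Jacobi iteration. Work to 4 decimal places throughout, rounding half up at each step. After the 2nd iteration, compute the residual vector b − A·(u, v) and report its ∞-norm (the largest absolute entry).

3.9998

Iteration 1:
  u = (-12 - (-4)·0.0000) / (6) = -2.0000
  v = (-1 - (4)·0.0000) / (8) = -0.1250
Iteration 2:
  u = (-12 - (-4)·-0.1250) / (6) = -2.0833
  v = (-1 - (4)·-2.0000) / (8) = 0.8750
Residual b − A·x = (3.9998, 0.3332); ∞-norm = 3.9998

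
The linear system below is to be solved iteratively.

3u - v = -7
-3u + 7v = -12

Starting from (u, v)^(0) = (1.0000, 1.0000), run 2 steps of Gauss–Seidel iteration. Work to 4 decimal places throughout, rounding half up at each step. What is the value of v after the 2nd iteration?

Iteration 1:
  u = (-7 - (-1)·1.0000) / (3) = -2.0000
  v = (-12 - (-3)·-2.0000) / (7) = -2.5714
Iteration 2:
  u = (-7 - (-1)·-2.5714) / (3) = -3.1905
  v = (-12 - (-3)·-3.1905) / (7) = -3.0816

-3.0816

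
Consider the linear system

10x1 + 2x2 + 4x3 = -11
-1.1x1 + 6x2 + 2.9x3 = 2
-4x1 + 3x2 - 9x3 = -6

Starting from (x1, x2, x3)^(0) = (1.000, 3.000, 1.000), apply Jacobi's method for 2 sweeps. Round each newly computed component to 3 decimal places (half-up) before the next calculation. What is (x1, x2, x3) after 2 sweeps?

Iteration 1:
  x1 = (-11 - (2)·3.000 - (4)·1.000) / (10) = -2.100
  x2 = (2 - (-1.1)·1.000 - (2.9)·1.000) / (6) = 0.033
  x3 = (-6 - (-4)·1.000 - (3)·3.000) / (-9) = 1.222
Iteration 2:
  x1 = (-11 - (2)·0.033 - (4)·1.222) / (10) = -1.595
  x2 = (2 - (-1.1)·-2.100 - (2.9)·1.222) / (6) = -0.642
  x3 = (-6 - (-4)·-2.100 - (3)·0.033) / (-9) = 1.611

(-1.595, -0.642, 1.611)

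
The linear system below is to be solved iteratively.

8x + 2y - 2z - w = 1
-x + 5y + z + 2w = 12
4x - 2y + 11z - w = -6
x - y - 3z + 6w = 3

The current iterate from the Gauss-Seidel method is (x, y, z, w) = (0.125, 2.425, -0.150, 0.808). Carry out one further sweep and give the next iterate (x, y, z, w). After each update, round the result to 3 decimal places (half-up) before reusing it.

One sweep:
  x = (1 - (2)·2.425 - (-2)·-0.150 - (-1)·0.808) / (8) = -0.418
  y = (12 - (-1)·-0.418 - (1)·-0.150 - (2)·0.808) / (5) = 2.023
  z = (-6 - (4)·-0.418 - (-2)·2.023 - (-1)·0.808) / (11) = 0.048
  w = (3 - (1)·-0.418 - (-1)·2.023 - (-3)·0.048) / (6) = 0.931

(-0.418, 2.023, 0.048, 0.931)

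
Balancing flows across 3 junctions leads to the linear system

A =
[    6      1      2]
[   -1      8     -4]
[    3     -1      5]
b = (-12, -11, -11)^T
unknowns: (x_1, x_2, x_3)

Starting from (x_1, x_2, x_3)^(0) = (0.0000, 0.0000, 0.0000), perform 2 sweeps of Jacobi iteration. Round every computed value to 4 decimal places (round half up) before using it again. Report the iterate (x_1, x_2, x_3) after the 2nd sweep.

Iteration 1:
  x_1 = (-12 - (1)·0.0000 - (2)·0.0000) / (6) = -2.0000
  x_2 = (-11 - (-1)·0.0000 - (-4)·0.0000) / (8) = -1.3750
  x_3 = (-11 - (3)·0.0000 - (-1)·0.0000) / (5) = -2.2000
Iteration 2:
  x_1 = (-12 - (1)·-1.3750 - (2)·-2.2000) / (6) = -1.0375
  x_2 = (-11 - (-1)·-2.0000 - (-4)·-2.2000) / (8) = -2.7250
  x_3 = (-11 - (3)·-2.0000 - (-1)·-1.3750) / (5) = -1.2750

(-1.0375, -2.7250, -1.2750)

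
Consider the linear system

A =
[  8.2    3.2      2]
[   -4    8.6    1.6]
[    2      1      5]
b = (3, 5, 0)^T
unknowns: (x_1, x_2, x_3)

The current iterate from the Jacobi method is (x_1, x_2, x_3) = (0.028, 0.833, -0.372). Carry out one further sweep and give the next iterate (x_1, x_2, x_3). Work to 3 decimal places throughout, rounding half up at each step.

One sweep:
  x_1 = (3 - (3.2)·0.833 - (2)·-0.372) / (8.2) = 0.132
  x_2 = (5 - (-4)·0.028 - (1.6)·-0.372) / (8.6) = 0.664
  x_3 = (0 - (2)·0.028 - (1)·0.833) / (5) = -0.178

(0.132, 0.664, -0.178)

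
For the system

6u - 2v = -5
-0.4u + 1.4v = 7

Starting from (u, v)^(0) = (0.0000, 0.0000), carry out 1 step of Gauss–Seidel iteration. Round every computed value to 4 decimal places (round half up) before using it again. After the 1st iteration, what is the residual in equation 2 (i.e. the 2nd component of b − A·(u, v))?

0.0000

Iteration 1:
  u = (-5 - (-2)·0.0000) / (6) = -0.8333
  v = (7 - (-0.4)·-0.8333) / (1.4) = 4.7619
Residual b − A·x = (9.5236, 0.0000)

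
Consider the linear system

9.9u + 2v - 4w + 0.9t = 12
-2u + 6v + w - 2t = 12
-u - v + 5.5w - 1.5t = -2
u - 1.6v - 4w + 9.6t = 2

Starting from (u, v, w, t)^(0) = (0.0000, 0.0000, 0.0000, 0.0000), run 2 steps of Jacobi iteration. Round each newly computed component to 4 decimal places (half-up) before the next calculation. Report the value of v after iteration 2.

Iteration 1:
  u = (12 - (2)·0.0000 - (-4)·0.0000 - (0.9)·0.0000) / (9.9) = 1.2121
  v = (12 - (-2)·0.0000 - (1)·0.0000 - (-2)·0.0000) / (6) = 2.0000
  w = (-2 - (-1)·0.0000 - (-1)·0.0000 - (-1.5)·0.0000) / (5.5) = -0.3636
  t = (2 - (1)·0.0000 - (-1.6)·0.0000 - (-4)·0.0000) / (9.6) = 0.2083
Iteration 2:
  u = (12 - (2)·2.0000 - (-4)·-0.3636 - (0.9)·0.2083) / (9.9) = 0.6422
  v = (12 - (-2)·1.2121 - (1)·-0.3636 - (-2)·0.2083) / (6) = 2.5341
  w = (-2 - (-1)·1.2121 - (-1)·2.0000 - (-1.5)·0.2083) / (5.5) = 0.2772
  t = (2 - (1)·1.2121 - (-1.6)·2.0000 - (-4)·-0.3636) / (9.6) = 0.2639

2.5341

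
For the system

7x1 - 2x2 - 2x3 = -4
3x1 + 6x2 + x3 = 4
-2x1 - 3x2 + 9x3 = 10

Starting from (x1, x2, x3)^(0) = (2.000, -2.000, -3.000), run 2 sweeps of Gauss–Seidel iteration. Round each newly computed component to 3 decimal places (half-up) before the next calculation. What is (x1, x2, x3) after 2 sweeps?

(0.445, 0.213, 1.281)

Iteration 1:
  x1 = (-4 - (-2)·-2.000 - (-2)·-3.000) / (7) = -2.000
  x2 = (4 - (3)·-2.000 - (1)·-3.000) / (6) = 2.167
  x3 = (10 - (-2)·-2.000 - (-3)·2.167) / (9) = 1.389
Iteration 2:
  x1 = (-4 - (-2)·2.167 - (-2)·1.389) / (7) = 0.445
  x2 = (4 - (3)·0.445 - (1)·1.389) / (6) = 0.213
  x3 = (10 - (-2)·0.445 - (-3)·0.213) / (9) = 1.281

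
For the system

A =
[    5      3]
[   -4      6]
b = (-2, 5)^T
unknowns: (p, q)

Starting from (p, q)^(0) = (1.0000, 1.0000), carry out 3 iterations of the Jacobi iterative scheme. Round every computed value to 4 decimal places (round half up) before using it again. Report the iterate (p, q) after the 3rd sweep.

(-0.5000, -0.0333)

Iteration 1:
  p = (-2 - (3)·1.0000) / (5) = -1.0000
  q = (5 - (-4)·1.0000) / (6) = 1.5000
Iteration 2:
  p = (-2 - (3)·1.5000) / (5) = -1.3000
  q = (5 - (-4)·-1.0000) / (6) = 0.1667
Iteration 3:
  p = (-2 - (3)·0.1667) / (5) = -0.5000
  q = (5 - (-4)·-1.3000) / (6) = -0.0333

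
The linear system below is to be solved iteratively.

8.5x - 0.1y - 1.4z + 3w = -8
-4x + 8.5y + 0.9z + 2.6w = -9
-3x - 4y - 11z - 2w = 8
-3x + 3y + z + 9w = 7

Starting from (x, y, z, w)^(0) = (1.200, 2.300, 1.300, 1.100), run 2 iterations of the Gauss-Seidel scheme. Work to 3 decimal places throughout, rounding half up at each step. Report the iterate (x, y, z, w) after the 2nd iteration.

(-1.329, -2.028, 0.176, 0.991)

Iteration 1:
  x = (-8 - (-0.1)·2.300 - (-1.4)·1.300 - (3)·1.100) / (8.5) = -1.088
  y = (-9 - (-4)·-1.088 - (0.9)·1.300 - (2.6)·1.100) / (8.5) = -2.045
  z = (8 - (-3)·-1.088 - (-4)·-2.045 - (-2)·1.100) / (-11) = 0.113
  w = (7 - (-3)·-1.088 - (3)·-2.045 - (1)·0.113) / (9) = 1.084
Iteration 2:
  x = (-8 - (-0.1)·-2.045 - (-1.4)·0.113 - (3)·1.084) / (8.5) = -1.329
  y = (-9 - (-4)·-1.329 - (0.9)·0.113 - (2.6)·1.084) / (8.5) = -2.028
  z = (8 - (-3)·-1.329 - (-4)·-2.028 - (-2)·1.084) / (-11) = 0.176
  w = (7 - (-3)·-1.329 - (3)·-2.028 - (1)·0.176) / (9) = 0.991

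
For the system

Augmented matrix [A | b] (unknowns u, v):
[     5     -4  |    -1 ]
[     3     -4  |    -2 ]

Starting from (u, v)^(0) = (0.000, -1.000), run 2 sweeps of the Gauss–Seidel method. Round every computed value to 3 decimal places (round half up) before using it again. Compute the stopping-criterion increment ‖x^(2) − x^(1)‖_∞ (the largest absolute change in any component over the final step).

Iteration 1:
  u = (-1 - (-4)·-1.000) / (5) = -1.000
  v = (-2 - (3)·-1.000) / (-4) = -0.250
Iteration 2:
  u = (-1 - (-4)·-0.250) / (5) = -0.400
  v = (-2 - (3)·-0.400) / (-4) = 0.200
Change: (0.600, 0.450) → max |·| = 0.600

0.600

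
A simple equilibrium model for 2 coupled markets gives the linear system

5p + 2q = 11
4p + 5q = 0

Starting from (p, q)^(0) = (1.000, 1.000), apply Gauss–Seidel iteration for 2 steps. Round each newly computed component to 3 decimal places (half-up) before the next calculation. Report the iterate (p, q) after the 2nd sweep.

Iteration 1:
  p = (11 - (2)·1.000) / (5) = 1.800
  q = (0 - (4)·1.800) / (5) = -1.440
Iteration 2:
  p = (11 - (2)·-1.440) / (5) = 2.776
  q = (0 - (4)·2.776) / (5) = -2.221

(2.776, -2.221)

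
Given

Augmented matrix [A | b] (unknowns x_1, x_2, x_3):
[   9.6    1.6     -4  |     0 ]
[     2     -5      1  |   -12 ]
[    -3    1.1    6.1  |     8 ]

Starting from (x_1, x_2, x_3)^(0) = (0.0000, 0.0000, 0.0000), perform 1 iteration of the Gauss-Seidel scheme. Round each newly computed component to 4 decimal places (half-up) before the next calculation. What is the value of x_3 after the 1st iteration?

0.8787

Iteration 1:
  x_1 = (0 - (1.6)·0.0000 - (-4)·0.0000) / (9.6) = 0.0000
  x_2 = (-12 - (2)·0.0000 - (1)·0.0000) / (-5) = 2.4000
  x_3 = (8 - (-3)·0.0000 - (1.1)·2.4000) / (6.1) = 0.8787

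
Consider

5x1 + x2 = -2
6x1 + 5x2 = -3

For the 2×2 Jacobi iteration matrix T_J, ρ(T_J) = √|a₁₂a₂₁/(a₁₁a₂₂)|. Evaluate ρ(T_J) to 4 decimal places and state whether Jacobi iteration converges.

0.4899

a₁₂a₂₁/(a₁₁a₂₂) = (1)·(6) / ((5)·(5)) = 0.240000
ρ = √|0.240000| = √0.240000 = 0.4899
ρ < 1, so Jacobi converges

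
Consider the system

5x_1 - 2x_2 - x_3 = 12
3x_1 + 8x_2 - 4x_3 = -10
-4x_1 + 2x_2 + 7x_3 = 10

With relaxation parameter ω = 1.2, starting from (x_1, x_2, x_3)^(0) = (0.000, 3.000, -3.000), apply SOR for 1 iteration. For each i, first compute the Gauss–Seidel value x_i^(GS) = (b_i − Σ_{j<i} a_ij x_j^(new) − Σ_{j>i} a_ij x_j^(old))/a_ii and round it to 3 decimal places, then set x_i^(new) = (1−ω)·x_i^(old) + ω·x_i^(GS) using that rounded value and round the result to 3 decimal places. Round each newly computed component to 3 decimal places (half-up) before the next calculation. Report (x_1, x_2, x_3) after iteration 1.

Iteration 1:
  x_1: GS value = (12 - (-2)·3.000 - (-1)·-3.000) / (5) = 3.000;  x_1 ← (1−ω)·0.000 + ω·3.000 = 3.600
  x_2: GS value = (-10 - (3)·3.600 - (-4)·-3.000) / (8) = -4.100;  x_2 ← (1−ω)·3.000 + ω·-4.100 = -5.520
  x_3: GS value = (10 - (-4)·3.600 - (2)·-5.520) / (7) = 5.063;  x_3 ← (1−ω)·-3.000 + ω·5.063 = 6.676

(3.600, -5.520, 6.676)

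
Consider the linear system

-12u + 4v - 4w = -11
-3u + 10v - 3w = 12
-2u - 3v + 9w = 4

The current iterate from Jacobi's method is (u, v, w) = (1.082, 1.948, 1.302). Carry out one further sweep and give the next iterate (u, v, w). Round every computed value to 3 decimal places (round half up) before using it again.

(1.132, 1.915, 1.334)

One sweep:
  u = (-11 - (4)·1.948 - (-4)·1.302) / (-12) = 1.132
  v = (12 - (-3)·1.082 - (-3)·1.302) / (10) = 1.915
  w = (4 - (-2)·1.082 - (-3)·1.948) / (9) = 1.334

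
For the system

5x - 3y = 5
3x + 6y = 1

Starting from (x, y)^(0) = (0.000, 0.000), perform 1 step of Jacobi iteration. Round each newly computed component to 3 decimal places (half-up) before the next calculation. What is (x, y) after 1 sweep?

(1.000, 0.167)

Iteration 1:
  x = (5 - (-3)·0.000) / (5) = 1.000
  y = (1 - (3)·0.000) / (6) = 0.167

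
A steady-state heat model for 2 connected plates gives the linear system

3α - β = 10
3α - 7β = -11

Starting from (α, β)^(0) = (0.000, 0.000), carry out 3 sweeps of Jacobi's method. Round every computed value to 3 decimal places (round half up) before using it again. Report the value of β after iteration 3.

3.224

Iteration 1:
  α = (10 - (-1)·0.000) / (3) = 3.333
  β = (-11 - (3)·0.000) / (-7) = 1.571
Iteration 2:
  α = (10 - (-1)·1.571) / (3) = 3.857
  β = (-11 - (3)·3.333) / (-7) = 3.000
Iteration 3:
  α = (10 - (-1)·3.000) / (3) = 4.333
  β = (-11 - (3)·3.857) / (-7) = 3.224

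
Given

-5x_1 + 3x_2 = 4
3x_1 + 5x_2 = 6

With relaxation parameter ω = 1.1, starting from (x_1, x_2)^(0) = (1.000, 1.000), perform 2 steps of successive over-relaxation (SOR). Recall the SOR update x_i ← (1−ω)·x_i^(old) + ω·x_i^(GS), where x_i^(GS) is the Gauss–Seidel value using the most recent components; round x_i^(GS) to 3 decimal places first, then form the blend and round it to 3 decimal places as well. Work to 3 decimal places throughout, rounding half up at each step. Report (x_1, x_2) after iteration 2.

(0.097, 1.113)

Iteration 1:
  x_1: GS value = (4 - (3)·1.000) / (-5) = -0.200;  x_1 ← (1−ω)·1.000 + ω·-0.200 = -0.320
  x_2: GS value = (6 - (3)·-0.320) / (5) = 1.392;  x_2 ← (1−ω)·1.000 + ω·1.392 = 1.431
Iteration 2:
  x_1: GS value = (4 - (3)·1.431) / (-5) = 0.059;  x_1 ← (1−ω)·-0.320 + ω·0.059 = 0.097
  x_2: GS value = (6 - (3)·0.097) / (5) = 1.142;  x_2 ← (1−ω)·1.431 + ω·1.142 = 1.113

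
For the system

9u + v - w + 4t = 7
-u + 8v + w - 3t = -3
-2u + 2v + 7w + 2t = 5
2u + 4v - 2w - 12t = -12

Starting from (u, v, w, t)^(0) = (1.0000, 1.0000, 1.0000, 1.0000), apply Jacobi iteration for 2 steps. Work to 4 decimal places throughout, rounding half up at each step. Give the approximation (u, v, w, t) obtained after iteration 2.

(0.2328, 0.1131, 0.4286, 0.9841)

Iteration 1:
  u = (7 - (1)·1.0000 - (-1)·1.0000 - (4)·1.0000) / (9) = 0.3333
  v = (-3 - (-1)·1.0000 - (1)·1.0000 - (-3)·1.0000) / (8) = 0.0000
  w = (5 - (-2)·1.0000 - (2)·1.0000 - (2)·1.0000) / (7) = 0.4286
  t = (-12 - (2)·1.0000 - (4)·1.0000 - (-2)·1.0000) / (-12) = 1.3333
Iteration 2:
  u = (7 - (1)·0.0000 - (-1)·0.4286 - (4)·1.3333) / (9) = 0.2328
  v = (-3 - (-1)·0.3333 - (1)·0.4286 - (-3)·1.3333) / (8) = 0.1131
  w = (5 - (-2)·0.3333 - (2)·0.0000 - (2)·1.3333) / (7) = 0.4286
  t = (-12 - (2)·0.3333 - (4)·0.0000 - (-2)·0.4286) / (-12) = 0.9841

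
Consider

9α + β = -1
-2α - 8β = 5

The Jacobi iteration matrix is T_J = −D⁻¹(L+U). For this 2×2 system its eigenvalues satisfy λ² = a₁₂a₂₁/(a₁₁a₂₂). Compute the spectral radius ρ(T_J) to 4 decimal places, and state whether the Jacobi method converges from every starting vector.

0.1667

a₁₂a₂₁/(a₁₁a₂₂) = (1)·(-2) / ((9)·(-8)) = 0.027778
ρ = √|0.027778| = √0.027778 = 0.1667
ρ < 1, so Jacobi converges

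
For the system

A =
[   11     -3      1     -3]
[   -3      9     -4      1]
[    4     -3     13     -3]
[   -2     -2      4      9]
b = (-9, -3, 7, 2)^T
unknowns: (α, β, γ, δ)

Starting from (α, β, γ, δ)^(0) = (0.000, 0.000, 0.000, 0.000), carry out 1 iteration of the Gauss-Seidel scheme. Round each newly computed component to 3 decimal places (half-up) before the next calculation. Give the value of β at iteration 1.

-0.606

Iteration 1:
  α = (-9 - (-3)·0.000 - (1)·0.000 - (-3)·0.000) / (11) = -0.818
  β = (-3 - (-3)·-0.818 - (-4)·0.000 - (1)·0.000) / (9) = -0.606
  γ = (7 - (4)·-0.818 - (-3)·-0.606 - (-3)·0.000) / (13) = 0.650
  δ = (2 - (-2)·-0.818 - (-2)·-0.606 - (4)·0.650) / (9) = -0.383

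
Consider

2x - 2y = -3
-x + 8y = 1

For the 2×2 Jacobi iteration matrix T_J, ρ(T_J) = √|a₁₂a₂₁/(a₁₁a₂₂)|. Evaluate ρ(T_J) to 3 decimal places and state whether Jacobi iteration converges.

0.354

a₁₂a₂₁/(a₁₁a₂₂) = (-2)·(-1) / ((2)·(8)) = 0.125000
ρ = √|0.125000| = √0.125000 = 0.354
ρ < 1, so Jacobi converges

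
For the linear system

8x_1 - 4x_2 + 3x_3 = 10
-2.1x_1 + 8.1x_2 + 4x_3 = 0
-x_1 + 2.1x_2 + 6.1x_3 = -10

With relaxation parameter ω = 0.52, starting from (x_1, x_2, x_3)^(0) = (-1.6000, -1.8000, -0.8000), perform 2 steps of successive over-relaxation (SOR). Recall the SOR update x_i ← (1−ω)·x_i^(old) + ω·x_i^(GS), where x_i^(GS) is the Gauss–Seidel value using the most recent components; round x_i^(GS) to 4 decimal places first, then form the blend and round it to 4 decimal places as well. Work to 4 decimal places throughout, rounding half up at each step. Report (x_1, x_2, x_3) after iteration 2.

(0.4806, 0.0149, -1.3637)

Iteration 1:
  x_1: GS value = (10 - (-4)·-1.8000 - (3)·-0.8000) / (8) = 0.6500;  x_1 ← (1−ω)·-1.6000 + ω·0.6500 = -0.4300
  x_2: GS value = (0 - (-2.1)·-0.4300 - (4)·-0.8000) / (8.1) = 0.2836;  x_2 ← (1−ω)·-1.8000 + ω·0.2836 = -0.7165
  x_3: GS value = (-10 - (-1)·-0.4300 - (2.1)·-0.7165) / (6.1) = -1.4632;  x_3 ← (1−ω)·-0.8000 + ω·-1.4632 = -1.1449
Iteration 2:
  x_1: GS value = (10 - (-4)·-0.7165 - (3)·-1.1449) / (8) = 1.3211;  x_1 ← (1−ω)·-0.4300 + ω·1.3211 = 0.4806
  x_2: GS value = (0 - (-2.1)·0.4806 - (4)·-1.1449) / (8.1) = 0.6900;  x_2 ← (1−ω)·-0.7165 + ω·0.6900 = 0.0149
  x_3: GS value = (-10 - (-1)·0.4806 - (2.1)·0.0149) / (6.1) = -1.5657;  x_3 ← (1−ω)·-1.1449 + ω·-1.5657 = -1.3637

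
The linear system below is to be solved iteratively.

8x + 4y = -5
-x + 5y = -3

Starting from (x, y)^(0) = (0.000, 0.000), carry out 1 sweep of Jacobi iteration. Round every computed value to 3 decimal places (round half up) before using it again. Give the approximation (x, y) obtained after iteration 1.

(-0.625, -0.600)

Iteration 1:
  x = (-5 - (4)·0.000) / (8) = -0.625
  y = (-3 - (-1)·0.000) / (5) = -0.600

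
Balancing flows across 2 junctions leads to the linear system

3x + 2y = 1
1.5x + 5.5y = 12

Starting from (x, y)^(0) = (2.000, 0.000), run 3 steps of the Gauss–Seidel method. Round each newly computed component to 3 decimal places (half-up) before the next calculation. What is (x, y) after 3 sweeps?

(-1.314, 2.540)

Iteration 1:
  x = (1 - (2)·0.000) / (3) = 0.333
  y = (12 - (1.5)·0.333) / (5.5) = 2.091
Iteration 2:
  x = (1 - (2)·2.091) / (3) = -1.061
  y = (12 - (1.5)·-1.061) / (5.5) = 2.471
Iteration 3:
  x = (1 - (2)·2.471) / (3) = -1.314
  y = (12 - (1.5)·-1.314) / (5.5) = 2.540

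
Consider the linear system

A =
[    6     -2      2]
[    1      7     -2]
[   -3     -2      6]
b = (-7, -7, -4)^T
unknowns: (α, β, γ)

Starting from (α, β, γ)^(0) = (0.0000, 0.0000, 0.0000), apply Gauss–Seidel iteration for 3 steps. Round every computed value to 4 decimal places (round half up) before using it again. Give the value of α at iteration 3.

Iteration 1:
  α = (-7 - (-2)·0.0000 - (2)·0.0000) / (6) = -1.1667
  β = (-7 - (1)·-1.1667 - (-2)·0.0000) / (7) = -0.8333
  γ = (-4 - (-3)·-1.1667 - (-2)·-0.8333) / (6) = -1.5278
Iteration 2:
  α = (-7 - (-2)·-0.8333 - (2)·-1.5278) / (6) = -0.9352
  β = (-7 - (1)·-0.9352 - (-2)·-1.5278) / (7) = -1.3029
  γ = (-4 - (-3)·-0.9352 - (-2)·-1.3029) / (6) = -1.5686
Iteration 3:
  α = (-7 - (-2)·-1.3029 - (2)·-1.5686) / (6) = -1.0781
  β = (-7 - (1)·-1.0781 - (-2)·-1.5686) / (7) = -1.2942
  γ = (-4 - (-3)·-1.0781 - (-2)·-1.2942) / (6) = -1.6371

-1.0781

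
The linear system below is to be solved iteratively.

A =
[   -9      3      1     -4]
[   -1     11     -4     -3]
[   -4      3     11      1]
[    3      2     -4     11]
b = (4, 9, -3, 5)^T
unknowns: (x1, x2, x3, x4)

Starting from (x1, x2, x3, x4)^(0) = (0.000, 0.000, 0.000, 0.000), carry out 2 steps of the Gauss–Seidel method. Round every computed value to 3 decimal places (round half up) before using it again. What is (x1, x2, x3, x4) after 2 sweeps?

Iteration 1:
  x1 = (4 - (3)·0.000 - (1)·0.000 - (-4)·0.000) / (-9) = -0.444
  x2 = (9 - (-1)·-0.444 - (-4)·0.000 - (-3)·0.000) / (11) = 0.778
  x3 = (-3 - (-4)·-0.444 - (3)·0.778 - (1)·0.000) / (11) = -0.646
  x4 = (5 - (3)·-0.444 - (2)·0.778 - (-4)·-0.646) / (11) = 0.199
Iteration 2:
  x1 = (4 - (3)·0.778 - (1)·-0.646 - (-4)·0.199) / (-9) = -0.345
  x2 = (9 - (-1)·-0.345 - (-4)·-0.646 - (-3)·0.199) / (11) = 0.606
  x3 = (-3 - (-4)·-0.345 - (3)·0.606 - (1)·0.199) / (11) = -0.582
  x4 = (5 - (3)·-0.345 - (2)·0.606 - (-4)·-0.582) / (11) = 0.227

(-0.345, 0.606, -0.582, 0.227)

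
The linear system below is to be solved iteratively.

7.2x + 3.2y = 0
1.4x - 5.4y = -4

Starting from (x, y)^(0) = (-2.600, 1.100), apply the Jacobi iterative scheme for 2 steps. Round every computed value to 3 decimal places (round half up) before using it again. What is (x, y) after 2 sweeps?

Iteration 1:
  x = (0 - (3.2)·1.100) / (7.2) = -0.489
  y = (-4 - (1.4)·-2.600) / (-5.4) = 0.067
Iteration 2:
  x = (0 - (3.2)·0.067) / (7.2) = -0.030
  y = (-4 - (1.4)·-0.489) / (-5.4) = 0.614

(-0.030, 0.614)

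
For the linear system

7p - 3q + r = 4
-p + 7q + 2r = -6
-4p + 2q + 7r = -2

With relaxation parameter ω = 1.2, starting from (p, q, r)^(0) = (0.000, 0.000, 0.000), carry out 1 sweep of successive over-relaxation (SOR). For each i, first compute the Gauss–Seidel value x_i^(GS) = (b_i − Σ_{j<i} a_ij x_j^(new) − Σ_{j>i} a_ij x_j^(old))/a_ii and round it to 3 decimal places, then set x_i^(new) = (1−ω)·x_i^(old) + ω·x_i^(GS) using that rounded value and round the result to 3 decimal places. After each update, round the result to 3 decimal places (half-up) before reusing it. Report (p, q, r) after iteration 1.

(0.685, -0.911, 0.439)

Iteration 1:
  p: GS value = (4 - (-3)·0.000 - (1)·0.000) / (7) = 0.571;  p ← (1−ω)·0.000 + ω·0.571 = 0.685
  q: GS value = (-6 - (-1)·0.685 - (2)·0.000) / (7) = -0.759;  q ← (1−ω)·0.000 + ω·-0.759 = -0.911
  r: GS value = (-2 - (-4)·0.685 - (2)·-0.911) / (7) = 0.366;  r ← (1−ω)·0.000 + ω·0.366 = 0.439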